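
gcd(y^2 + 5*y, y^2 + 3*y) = y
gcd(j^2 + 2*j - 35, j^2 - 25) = j - 5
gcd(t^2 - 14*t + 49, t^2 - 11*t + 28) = t - 7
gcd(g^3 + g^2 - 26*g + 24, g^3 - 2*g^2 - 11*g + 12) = g^2 - 5*g + 4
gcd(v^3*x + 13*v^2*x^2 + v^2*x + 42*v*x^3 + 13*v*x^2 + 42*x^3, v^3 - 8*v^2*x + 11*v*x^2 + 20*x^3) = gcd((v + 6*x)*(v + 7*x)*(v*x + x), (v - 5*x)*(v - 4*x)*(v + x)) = 1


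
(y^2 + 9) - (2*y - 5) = y^2 - 2*y + 14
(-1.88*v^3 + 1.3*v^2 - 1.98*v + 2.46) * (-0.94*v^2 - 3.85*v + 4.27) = 1.7672*v^5 + 6.016*v^4 - 11.1714*v^3 + 10.8616*v^2 - 17.9256*v + 10.5042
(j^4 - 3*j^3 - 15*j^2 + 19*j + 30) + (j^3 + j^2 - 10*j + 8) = j^4 - 2*j^3 - 14*j^2 + 9*j + 38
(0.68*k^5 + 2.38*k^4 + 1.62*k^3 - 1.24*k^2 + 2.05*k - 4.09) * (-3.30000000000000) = -2.244*k^5 - 7.854*k^4 - 5.346*k^3 + 4.092*k^2 - 6.765*k + 13.497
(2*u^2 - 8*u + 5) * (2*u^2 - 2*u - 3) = 4*u^4 - 20*u^3 + 20*u^2 + 14*u - 15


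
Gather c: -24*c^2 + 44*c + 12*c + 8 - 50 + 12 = -24*c^2 + 56*c - 30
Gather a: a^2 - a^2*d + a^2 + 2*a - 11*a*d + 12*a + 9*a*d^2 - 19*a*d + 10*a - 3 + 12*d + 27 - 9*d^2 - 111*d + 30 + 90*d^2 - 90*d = a^2*(2 - d) + a*(9*d^2 - 30*d + 24) + 81*d^2 - 189*d + 54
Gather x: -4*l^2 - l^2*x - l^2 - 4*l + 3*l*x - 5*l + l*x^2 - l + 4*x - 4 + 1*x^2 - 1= -5*l^2 - 10*l + x^2*(l + 1) + x*(-l^2 + 3*l + 4) - 5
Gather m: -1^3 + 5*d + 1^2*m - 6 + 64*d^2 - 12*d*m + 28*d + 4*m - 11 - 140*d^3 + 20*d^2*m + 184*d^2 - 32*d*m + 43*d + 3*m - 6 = -140*d^3 + 248*d^2 + 76*d + m*(20*d^2 - 44*d + 8) - 24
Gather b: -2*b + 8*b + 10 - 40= 6*b - 30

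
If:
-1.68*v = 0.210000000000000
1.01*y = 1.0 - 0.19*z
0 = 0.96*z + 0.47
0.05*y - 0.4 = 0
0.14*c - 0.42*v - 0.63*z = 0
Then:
No Solution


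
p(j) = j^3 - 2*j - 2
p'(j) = 3*j^2 - 2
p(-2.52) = -12.96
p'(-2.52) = 17.05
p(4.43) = 76.08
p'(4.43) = 56.87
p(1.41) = -2.02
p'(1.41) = 3.96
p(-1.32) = -1.66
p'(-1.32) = 3.23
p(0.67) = -3.04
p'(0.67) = -0.65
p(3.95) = 51.73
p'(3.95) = 44.81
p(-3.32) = -31.95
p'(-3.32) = 31.07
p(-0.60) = -1.02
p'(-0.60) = -0.92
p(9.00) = 709.00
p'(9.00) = 241.00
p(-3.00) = -23.00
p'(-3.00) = 25.00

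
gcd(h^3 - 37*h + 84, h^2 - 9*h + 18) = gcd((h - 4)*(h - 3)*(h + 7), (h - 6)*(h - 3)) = h - 3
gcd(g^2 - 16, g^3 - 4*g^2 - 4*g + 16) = g - 4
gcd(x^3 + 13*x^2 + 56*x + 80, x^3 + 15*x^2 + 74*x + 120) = x^2 + 9*x + 20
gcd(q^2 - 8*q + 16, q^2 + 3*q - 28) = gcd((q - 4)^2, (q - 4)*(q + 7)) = q - 4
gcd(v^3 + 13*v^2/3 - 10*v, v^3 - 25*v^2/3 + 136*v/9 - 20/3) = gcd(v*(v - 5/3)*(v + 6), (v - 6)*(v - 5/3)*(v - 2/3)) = v - 5/3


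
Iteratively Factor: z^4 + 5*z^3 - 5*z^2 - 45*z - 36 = (z + 4)*(z^3 + z^2 - 9*z - 9) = (z - 3)*(z + 4)*(z^2 + 4*z + 3) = (z - 3)*(z + 1)*(z + 4)*(z + 3)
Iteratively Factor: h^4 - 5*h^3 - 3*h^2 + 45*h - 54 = (h - 3)*(h^3 - 2*h^2 - 9*h + 18) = (h - 3)^2*(h^2 + h - 6) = (h - 3)^2*(h - 2)*(h + 3)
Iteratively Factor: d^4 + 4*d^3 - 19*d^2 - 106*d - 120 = (d - 5)*(d^3 + 9*d^2 + 26*d + 24) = (d - 5)*(d + 2)*(d^2 + 7*d + 12) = (d - 5)*(d + 2)*(d + 4)*(d + 3)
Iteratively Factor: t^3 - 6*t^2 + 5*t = (t - 1)*(t^2 - 5*t) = t*(t - 1)*(t - 5)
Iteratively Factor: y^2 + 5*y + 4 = (y + 1)*(y + 4)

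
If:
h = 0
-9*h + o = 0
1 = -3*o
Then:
No Solution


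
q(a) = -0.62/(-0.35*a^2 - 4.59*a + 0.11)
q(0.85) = 0.15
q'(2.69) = -0.02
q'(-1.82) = -0.04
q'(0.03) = -3642.55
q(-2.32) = -0.07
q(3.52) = 0.03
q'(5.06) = -0.00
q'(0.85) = -0.20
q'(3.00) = -0.01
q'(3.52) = -0.01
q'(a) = -0.62*(0.7*a + 4.59)/(-0.35*a^2 - 4.59*a + 0.11)^2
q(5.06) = 0.02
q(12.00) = 0.01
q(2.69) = 0.04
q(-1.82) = -0.08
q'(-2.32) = -0.02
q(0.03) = 22.13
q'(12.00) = -0.00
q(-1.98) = -0.08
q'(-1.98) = -0.03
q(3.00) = 0.04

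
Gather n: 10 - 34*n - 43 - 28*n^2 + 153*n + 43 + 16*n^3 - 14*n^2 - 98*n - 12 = 16*n^3 - 42*n^2 + 21*n - 2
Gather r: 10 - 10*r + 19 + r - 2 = 27 - 9*r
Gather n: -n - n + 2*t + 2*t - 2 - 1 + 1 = -2*n + 4*t - 2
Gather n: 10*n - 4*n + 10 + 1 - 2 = 6*n + 9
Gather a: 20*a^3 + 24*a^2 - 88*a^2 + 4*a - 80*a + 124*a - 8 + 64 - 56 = 20*a^3 - 64*a^2 + 48*a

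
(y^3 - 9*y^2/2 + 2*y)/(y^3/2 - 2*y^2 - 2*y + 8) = y*(2*y - 1)/(y^2 - 4)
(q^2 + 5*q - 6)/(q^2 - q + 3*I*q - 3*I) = (q + 6)/(q + 3*I)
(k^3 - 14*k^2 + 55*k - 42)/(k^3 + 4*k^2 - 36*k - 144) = (k^2 - 8*k + 7)/(k^2 + 10*k + 24)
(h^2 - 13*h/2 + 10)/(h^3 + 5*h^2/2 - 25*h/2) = (h - 4)/(h*(h + 5))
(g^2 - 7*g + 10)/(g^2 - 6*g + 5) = (g - 2)/(g - 1)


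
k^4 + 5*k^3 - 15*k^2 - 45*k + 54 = (k - 3)*(k - 1)*(k + 3)*(k + 6)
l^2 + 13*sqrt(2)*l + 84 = (l + 6*sqrt(2))*(l + 7*sqrt(2))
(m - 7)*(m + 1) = m^2 - 6*m - 7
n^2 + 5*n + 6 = (n + 2)*(n + 3)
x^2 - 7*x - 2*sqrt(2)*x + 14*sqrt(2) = (x - 7)*(x - 2*sqrt(2))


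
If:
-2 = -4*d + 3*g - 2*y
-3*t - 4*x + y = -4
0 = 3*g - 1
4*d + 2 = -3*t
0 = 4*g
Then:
No Solution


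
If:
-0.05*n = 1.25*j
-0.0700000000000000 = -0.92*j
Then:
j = 0.08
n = -1.90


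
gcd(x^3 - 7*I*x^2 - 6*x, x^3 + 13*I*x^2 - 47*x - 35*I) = 1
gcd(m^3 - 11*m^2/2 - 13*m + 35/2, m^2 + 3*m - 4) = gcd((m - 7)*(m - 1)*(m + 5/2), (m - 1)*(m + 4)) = m - 1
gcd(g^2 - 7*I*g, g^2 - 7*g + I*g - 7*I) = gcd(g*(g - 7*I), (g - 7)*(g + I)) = 1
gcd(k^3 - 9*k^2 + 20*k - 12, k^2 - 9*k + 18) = k - 6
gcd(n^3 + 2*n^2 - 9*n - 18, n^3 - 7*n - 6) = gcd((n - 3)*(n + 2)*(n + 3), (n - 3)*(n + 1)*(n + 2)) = n^2 - n - 6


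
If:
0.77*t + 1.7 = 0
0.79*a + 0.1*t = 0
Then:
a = 0.28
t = -2.21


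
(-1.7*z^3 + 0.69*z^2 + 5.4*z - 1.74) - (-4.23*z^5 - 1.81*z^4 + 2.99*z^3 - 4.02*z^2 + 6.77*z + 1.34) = 4.23*z^5 + 1.81*z^4 - 4.69*z^3 + 4.71*z^2 - 1.37*z - 3.08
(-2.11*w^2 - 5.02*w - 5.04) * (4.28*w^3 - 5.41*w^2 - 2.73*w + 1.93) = -9.0308*w^5 - 10.0705*w^4 + 11.3473*w^3 + 36.8987*w^2 + 4.0706*w - 9.7272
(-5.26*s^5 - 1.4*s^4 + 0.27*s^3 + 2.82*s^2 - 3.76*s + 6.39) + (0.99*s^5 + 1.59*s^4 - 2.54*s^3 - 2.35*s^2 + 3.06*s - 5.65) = -4.27*s^5 + 0.19*s^4 - 2.27*s^3 + 0.47*s^2 - 0.7*s + 0.739999999999999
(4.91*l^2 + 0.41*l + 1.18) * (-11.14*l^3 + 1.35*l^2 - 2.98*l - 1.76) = -54.6974*l^5 + 2.0611*l^4 - 27.2235*l^3 - 8.2704*l^2 - 4.238*l - 2.0768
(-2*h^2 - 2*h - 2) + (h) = -2*h^2 - h - 2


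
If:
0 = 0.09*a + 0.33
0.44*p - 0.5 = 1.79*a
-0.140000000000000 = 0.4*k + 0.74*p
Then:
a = -3.67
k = 25.14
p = -13.78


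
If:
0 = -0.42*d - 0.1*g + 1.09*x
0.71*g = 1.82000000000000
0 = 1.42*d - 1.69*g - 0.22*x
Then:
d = 3.28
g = 2.56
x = 1.50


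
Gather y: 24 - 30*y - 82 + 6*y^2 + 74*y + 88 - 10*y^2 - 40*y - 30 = -4*y^2 + 4*y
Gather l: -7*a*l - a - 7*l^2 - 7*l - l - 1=-a - 7*l^2 + l*(-7*a - 8) - 1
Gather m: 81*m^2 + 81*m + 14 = 81*m^2 + 81*m + 14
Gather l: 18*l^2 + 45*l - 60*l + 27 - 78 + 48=18*l^2 - 15*l - 3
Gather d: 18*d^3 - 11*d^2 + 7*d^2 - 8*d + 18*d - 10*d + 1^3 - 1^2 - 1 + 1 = 18*d^3 - 4*d^2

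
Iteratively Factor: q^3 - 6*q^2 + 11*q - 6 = (q - 3)*(q^2 - 3*q + 2) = (q - 3)*(q - 1)*(q - 2)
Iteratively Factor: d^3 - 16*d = (d)*(d^2 - 16) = d*(d - 4)*(d + 4)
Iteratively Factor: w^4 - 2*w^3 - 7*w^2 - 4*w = (w + 1)*(w^3 - 3*w^2 - 4*w) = w*(w + 1)*(w^2 - 3*w - 4) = w*(w + 1)^2*(w - 4)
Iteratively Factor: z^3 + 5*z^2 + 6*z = (z)*(z^2 + 5*z + 6) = z*(z + 2)*(z + 3)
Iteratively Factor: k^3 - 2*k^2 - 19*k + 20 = (k - 5)*(k^2 + 3*k - 4) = (k - 5)*(k + 4)*(k - 1)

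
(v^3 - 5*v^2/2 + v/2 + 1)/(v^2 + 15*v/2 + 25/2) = (2*v^3 - 5*v^2 + v + 2)/(2*v^2 + 15*v + 25)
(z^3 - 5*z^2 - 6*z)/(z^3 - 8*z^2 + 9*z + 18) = z/(z - 3)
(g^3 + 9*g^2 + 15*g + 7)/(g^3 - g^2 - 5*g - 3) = (g + 7)/(g - 3)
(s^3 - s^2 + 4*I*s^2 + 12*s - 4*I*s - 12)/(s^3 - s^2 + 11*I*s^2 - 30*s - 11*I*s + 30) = (s - 2*I)/(s + 5*I)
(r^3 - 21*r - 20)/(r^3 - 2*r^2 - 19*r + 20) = (r + 1)/(r - 1)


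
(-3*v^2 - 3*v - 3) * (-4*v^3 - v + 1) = 12*v^5 + 12*v^4 + 15*v^3 - 3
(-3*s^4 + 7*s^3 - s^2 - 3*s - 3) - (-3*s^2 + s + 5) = -3*s^4 + 7*s^3 + 2*s^2 - 4*s - 8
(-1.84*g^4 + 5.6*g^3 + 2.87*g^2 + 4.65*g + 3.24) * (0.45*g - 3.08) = -0.828*g^5 + 8.1872*g^4 - 15.9565*g^3 - 6.7471*g^2 - 12.864*g - 9.9792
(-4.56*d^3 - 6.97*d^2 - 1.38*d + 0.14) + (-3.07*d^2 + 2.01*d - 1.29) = -4.56*d^3 - 10.04*d^2 + 0.63*d - 1.15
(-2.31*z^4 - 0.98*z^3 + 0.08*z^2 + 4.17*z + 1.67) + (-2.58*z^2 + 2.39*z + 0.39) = -2.31*z^4 - 0.98*z^3 - 2.5*z^2 + 6.56*z + 2.06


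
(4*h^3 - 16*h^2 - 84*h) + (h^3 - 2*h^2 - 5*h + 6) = 5*h^3 - 18*h^2 - 89*h + 6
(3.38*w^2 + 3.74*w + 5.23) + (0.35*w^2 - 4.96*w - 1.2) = 3.73*w^2 - 1.22*w + 4.03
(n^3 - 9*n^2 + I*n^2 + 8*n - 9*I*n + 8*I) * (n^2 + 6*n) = n^5 - 3*n^4 + I*n^4 - 46*n^3 - 3*I*n^3 + 48*n^2 - 46*I*n^2 + 48*I*n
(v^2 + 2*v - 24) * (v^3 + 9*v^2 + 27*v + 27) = v^5 + 11*v^4 + 21*v^3 - 135*v^2 - 594*v - 648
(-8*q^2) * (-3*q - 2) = 24*q^3 + 16*q^2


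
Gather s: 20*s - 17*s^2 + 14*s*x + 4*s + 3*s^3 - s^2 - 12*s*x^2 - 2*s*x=3*s^3 - 18*s^2 + s*(-12*x^2 + 12*x + 24)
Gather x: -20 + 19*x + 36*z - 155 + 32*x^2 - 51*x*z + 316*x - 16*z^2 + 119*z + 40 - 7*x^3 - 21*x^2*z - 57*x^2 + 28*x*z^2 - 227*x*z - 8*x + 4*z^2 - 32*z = -7*x^3 + x^2*(-21*z - 25) + x*(28*z^2 - 278*z + 327) - 12*z^2 + 123*z - 135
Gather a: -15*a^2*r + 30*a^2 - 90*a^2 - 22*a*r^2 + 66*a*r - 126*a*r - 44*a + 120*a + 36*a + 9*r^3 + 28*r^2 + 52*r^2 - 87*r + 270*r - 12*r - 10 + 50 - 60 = a^2*(-15*r - 60) + a*(-22*r^2 - 60*r + 112) + 9*r^3 + 80*r^2 + 171*r - 20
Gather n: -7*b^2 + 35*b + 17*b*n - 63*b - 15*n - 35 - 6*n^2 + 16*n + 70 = -7*b^2 - 28*b - 6*n^2 + n*(17*b + 1) + 35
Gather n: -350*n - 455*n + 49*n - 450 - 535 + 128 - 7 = -756*n - 864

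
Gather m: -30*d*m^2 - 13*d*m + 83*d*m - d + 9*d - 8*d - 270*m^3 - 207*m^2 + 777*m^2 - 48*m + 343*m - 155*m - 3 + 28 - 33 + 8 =-270*m^3 + m^2*(570 - 30*d) + m*(70*d + 140)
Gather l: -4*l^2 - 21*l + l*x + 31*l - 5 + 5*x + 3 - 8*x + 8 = -4*l^2 + l*(x + 10) - 3*x + 6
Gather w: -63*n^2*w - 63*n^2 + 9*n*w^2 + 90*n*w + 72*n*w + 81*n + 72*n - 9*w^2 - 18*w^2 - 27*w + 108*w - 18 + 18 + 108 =-63*n^2 + 153*n + w^2*(9*n - 27) + w*(-63*n^2 + 162*n + 81) + 108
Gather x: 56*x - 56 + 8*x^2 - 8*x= 8*x^2 + 48*x - 56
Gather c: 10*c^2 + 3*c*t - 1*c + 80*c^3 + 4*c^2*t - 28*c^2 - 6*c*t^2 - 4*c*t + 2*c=80*c^3 + c^2*(4*t - 18) + c*(-6*t^2 - t + 1)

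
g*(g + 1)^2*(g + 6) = g^4 + 8*g^3 + 13*g^2 + 6*g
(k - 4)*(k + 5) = k^2 + k - 20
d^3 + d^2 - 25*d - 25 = (d - 5)*(d + 1)*(d + 5)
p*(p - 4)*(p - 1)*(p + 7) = p^4 + 2*p^3 - 31*p^2 + 28*p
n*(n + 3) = n^2 + 3*n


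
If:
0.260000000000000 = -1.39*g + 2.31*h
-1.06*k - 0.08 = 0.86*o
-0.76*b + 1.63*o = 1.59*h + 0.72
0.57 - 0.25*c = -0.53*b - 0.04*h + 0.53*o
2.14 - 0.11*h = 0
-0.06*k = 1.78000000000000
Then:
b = 36.58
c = 5.61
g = 32.14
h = 19.45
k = -29.67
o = 36.47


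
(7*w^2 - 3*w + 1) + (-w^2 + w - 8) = 6*w^2 - 2*w - 7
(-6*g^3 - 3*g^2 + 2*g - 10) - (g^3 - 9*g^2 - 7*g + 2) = -7*g^3 + 6*g^2 + 9*g - 12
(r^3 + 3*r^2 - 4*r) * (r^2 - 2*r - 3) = r^5 + r^4 - 13*r^3 - r^2 + 12*r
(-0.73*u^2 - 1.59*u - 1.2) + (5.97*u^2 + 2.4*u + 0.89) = 5.24*u^2 + 0.81*u - 0.31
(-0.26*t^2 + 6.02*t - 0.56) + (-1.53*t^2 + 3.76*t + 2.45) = -1.79*t^2 + 9.78*t + 1.89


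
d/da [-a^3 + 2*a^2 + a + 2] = -3*a^2 + 4*a + 1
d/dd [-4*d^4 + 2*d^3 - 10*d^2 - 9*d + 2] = -16*d^3 + 6*d^2 - 20*d - 9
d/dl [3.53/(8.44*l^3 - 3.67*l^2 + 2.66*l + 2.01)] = (-89.3796*l^2 + 25.9102*l - 9.3898)/(8.44*l^3 - 3.67*l^2 + 2.66*l + 2.01)^2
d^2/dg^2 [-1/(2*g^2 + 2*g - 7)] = 4*(2*g^2 + 2*g - 2*(2*g + 1)^2 - 7)/(2*g^2 + 2*g - 7)^3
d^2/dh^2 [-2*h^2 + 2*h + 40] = -4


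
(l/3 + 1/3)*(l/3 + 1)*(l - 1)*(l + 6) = l^4/9 + l^3 + 17*l^2/9 - l - 2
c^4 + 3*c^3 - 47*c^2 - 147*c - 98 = (c - 7)*(c + 1)*(c + 2)*(c + 7)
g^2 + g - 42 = (g - 6)*(g + 7)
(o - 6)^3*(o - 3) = o^4 - 21*o^3 + 162*o^2 - 540*o + 648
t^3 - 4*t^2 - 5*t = t*(t - 5)*(t + 1)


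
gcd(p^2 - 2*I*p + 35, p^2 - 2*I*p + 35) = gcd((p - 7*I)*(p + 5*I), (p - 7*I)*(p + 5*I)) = p^2 - 2*I*p + 35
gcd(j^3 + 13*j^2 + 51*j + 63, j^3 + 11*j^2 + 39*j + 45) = j^2 + 6*j + 9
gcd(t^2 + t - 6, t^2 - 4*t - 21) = t + 3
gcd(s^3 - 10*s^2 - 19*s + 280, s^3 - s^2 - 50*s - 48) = s - 8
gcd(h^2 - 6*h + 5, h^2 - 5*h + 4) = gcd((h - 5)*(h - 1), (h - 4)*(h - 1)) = h - 1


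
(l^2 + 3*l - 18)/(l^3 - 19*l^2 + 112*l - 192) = (l + 6)/(l^2 - 16*l + 64)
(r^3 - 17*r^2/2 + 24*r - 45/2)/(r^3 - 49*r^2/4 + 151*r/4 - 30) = 2*(2*r^2 - 11*r + 15)/(4*r^2 - 37*r + 40)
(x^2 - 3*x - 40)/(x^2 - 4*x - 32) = (x + 5)/(x + 4)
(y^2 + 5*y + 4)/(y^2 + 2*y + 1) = (y + 4)/(y + 1)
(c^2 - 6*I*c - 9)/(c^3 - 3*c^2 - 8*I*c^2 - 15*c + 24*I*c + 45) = (c - 3*I)/(c^2 - c*(3 + 5*I) + 15*I)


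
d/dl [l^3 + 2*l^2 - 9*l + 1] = 3*l^2 + 4*l - 9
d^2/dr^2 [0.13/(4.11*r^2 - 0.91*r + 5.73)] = (-4.391946*r^2 + 0.972426*r + 0.13*(8.22*r - 0.91)*(16.44*r - 1.82) - 6.123078)/(4.11*r^2 - 0.91*r + 5.73)^3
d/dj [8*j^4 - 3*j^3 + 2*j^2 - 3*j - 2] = 32*j^3 - 9*j^2 + 4*j - 3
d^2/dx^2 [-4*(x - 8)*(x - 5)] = -8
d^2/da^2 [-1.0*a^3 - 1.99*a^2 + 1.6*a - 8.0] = -6.0*a - 3.98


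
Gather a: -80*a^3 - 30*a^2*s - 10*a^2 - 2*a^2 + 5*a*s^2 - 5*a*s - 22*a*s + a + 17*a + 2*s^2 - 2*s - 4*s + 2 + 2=-80*a^3 + a^2*(-30*s - 12) + a*(5*s^2 - 27*s + 18) + 2*s^2 - 6*s + 4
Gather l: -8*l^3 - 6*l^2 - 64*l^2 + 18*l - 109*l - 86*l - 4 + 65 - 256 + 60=-8*l^3 - 70*l^2 - 177*l - 135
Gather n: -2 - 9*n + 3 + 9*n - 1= 0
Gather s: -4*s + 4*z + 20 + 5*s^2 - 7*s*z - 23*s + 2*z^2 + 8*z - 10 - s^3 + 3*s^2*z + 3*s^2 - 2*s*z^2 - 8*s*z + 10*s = -s^3 + s^2*(3*z + 8) + s*(-2*z^2 - 15*z - 17) + 2*z^2 + 12*z + 10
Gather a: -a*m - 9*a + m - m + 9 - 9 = a*(-m - 9)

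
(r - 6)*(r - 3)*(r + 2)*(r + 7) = r^4 - 49*r^2 + 36*r + 252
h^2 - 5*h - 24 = (h - 8)*(h + 3)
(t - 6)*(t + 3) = t^2 - 3*t - 18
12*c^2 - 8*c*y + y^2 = (-6*c + y)*(-2*c + y)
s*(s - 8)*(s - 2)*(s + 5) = s^4 - 5*s^3 - 34*s^2 + 80*s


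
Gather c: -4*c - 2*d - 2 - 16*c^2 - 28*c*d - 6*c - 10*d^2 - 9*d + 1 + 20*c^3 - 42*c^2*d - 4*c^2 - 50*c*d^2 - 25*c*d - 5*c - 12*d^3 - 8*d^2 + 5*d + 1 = 20*c^3 + c^2*(-42*d - 20) + c*(-50*d^2 - 53*d - 15) - 12*d^3 - 18*d^2 - 6*d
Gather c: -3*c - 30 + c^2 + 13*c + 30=c^2 + 10*c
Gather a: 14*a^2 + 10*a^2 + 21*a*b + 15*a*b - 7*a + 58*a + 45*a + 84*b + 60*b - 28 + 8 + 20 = 24*a^2 + a*(36*b + 96) + 144*b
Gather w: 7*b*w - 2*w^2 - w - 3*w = -2*w^2 + w*(7*b - 4)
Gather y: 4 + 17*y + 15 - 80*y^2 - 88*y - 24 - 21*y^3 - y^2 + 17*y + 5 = -21*y^3 - 81*y^2 - 54*y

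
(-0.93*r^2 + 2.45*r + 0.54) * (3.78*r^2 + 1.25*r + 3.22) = -3.5154*r^4 + 8.0985*r^3 + 2.1091*r^2 + 8.564*r + 1.7388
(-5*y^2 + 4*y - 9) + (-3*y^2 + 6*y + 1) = -8*y^2 + 10*y - 8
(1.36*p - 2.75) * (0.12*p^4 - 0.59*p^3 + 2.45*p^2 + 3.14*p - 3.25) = 0.1632*p^5 - 1.1324*p^4 + 4.9545*p^3 - 2.4671*p^2 - 13.055*p + 8.9375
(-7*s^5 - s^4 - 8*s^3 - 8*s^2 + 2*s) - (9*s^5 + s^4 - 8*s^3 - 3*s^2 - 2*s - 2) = -16*s^5 - 2*s^4 - 5*s^2 + 4*s + 2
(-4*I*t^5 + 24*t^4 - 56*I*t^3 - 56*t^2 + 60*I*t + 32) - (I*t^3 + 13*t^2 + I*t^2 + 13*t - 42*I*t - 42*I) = -4*I*t^5 + 24*t^4 - 57*I*t^3 - 69*t^2 - I*t^2 - 13*t + 102*I*t + 32 + 42*I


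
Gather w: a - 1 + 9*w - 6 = a + 9*w - 7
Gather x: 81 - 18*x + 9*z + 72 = -18*x + 9*z + 153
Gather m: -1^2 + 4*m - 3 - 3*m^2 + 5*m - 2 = -3*m^2 + 9*m - 6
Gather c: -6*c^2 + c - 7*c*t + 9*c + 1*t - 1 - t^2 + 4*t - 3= -6*c^2 + c*(10 - 7*t) - t^2 + 5*t - 4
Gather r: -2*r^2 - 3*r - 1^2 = -2*r^2 - 3*r - 1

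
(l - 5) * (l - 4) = l^2 - 9*l + 20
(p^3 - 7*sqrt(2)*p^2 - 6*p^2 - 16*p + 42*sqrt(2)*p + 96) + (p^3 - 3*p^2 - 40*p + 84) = 2*p^3 - 7*sqrt(2)*p^2 - 9*p^2 - 56*p + 42*sqrt(2)*p + 180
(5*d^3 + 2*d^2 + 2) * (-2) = -10*d^3 - 4*d^2 - 4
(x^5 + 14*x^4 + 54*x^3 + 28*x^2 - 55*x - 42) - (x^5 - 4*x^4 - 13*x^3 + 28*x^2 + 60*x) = 18*x^4 + 67*x^3 - 115*x - 42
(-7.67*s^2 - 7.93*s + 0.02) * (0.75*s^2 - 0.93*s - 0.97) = -5.7525*s^4 + 1.1856*s^3 + 14.8298*s^2 + 7.6735*s - 0.0194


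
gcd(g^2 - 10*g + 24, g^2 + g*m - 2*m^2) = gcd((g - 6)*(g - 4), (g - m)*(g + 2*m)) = 1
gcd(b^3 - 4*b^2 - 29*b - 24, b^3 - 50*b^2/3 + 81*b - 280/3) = b - 8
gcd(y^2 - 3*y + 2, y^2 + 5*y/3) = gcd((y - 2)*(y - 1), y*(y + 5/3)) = 1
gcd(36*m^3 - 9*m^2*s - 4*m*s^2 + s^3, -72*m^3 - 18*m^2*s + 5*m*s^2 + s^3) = -12*m^2 - m*s + s^2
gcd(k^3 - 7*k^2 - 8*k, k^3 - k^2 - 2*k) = k^2 + k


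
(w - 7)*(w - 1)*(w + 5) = w^3 - 3*w^2 - 33*w + 35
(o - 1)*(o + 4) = o^2 + 3*o - 4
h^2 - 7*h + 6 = (h - 6)*(h - 1)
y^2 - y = y*(y - 1)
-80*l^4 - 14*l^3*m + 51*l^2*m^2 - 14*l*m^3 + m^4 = (-8*l + m)*(-5*l + m)*(-2*l + m)*(l + m)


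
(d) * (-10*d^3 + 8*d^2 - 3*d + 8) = -10*d^4 + 8*d^3 - 3*d^2 + 8*d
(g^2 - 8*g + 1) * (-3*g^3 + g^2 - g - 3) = -3*g^5 + 25*g^4 - 12*g^3 + 6*g^2 + 23*g - 3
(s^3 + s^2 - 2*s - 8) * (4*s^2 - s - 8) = 4*s^5 + 3*s^4 - 17*s^3 - 38*s^2 + 24*s + 64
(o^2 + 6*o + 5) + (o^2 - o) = 2*o^2 + 5*o + 5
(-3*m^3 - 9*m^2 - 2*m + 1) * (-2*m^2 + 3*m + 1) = 6*m^5 + 9*m^4 - 26*m^3 - 17*m^2 + m + 1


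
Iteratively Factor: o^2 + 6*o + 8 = (o + 2)*(o + 4)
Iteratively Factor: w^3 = (w)*(w^2) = w^2*(w)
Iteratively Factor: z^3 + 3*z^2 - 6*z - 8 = (z - 2)*(z^2 + 5*z + 4) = (z - 2)*(z + 1)*(z + 4)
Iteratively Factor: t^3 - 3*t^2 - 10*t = (t)*(t^2 - 3*t - 10) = t*(t - 5)*(t + 2)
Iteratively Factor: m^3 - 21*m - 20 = (m - 5)*(m^2 + 5*m + 4) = (m - 5)*(m + 4)*(m + 1)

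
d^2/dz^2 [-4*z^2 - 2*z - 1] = -8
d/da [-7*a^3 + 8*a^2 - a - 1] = -21*a^2 + 16*a - 1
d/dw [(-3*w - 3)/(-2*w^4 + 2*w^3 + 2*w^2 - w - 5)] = 3*(2*w^4 - 2*w^3 - 2*w^2 + w - (w + 1)*(8*w^3 - 6*w^2 - 4*w + 1) + 5)/(2*w^4 - 2*w^3 - 2*w^2 + w + 5)^2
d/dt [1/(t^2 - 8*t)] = 2*(4 - t)/(t^2*(t - 8)^2)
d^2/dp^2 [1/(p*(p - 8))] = 2*(p^2 + p*(p - 8) + (p - 8)^2)/(p^3*(p - 8)^3)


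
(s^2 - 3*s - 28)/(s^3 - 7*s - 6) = (-s^2 + 3*s + 28)/(-s^3 + 7*s + 6)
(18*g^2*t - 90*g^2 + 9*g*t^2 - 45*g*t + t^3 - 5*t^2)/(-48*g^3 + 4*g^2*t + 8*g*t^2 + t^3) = (3*g*t - 15*g + t^2 - 5*t)/(-8*g^2 + 2*g*t + t^2)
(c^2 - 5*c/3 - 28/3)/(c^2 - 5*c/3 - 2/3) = (-3*c^2 + 5*c + 28)/(-3*c^2 + 5*c + 2)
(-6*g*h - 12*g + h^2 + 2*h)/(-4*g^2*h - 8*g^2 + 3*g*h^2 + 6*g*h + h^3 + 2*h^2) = (6*g - h)/(4*g^2 - 3*g*h - h^2)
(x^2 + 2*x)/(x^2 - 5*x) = (x + 2)/(x - 5)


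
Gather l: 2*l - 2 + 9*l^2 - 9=9*l^2 + 2*l - 11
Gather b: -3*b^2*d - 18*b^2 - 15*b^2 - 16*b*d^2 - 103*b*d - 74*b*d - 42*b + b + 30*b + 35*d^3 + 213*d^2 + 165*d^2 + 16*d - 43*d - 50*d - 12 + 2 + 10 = b^2*(-3*d - 33) + b*(-16*d^2 - 177*d - 11) + 35*d^3 + 378*d^2 - 77*d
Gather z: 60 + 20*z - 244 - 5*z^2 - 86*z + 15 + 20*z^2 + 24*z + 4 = 15*z^2 - 42*z - 165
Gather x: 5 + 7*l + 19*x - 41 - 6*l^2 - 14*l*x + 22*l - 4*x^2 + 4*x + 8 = -6*l^2 + 29*l - 4*x^2 + x*(23 - 14*l) - 28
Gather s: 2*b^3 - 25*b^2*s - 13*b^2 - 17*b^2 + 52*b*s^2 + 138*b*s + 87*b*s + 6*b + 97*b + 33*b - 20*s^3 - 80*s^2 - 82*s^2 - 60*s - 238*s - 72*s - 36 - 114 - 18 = 2*b^3 - 30*b^2 + 136*b - 20*s^3 + s^2*(52*b - 162) + s*(-25*b^2 + 225*b - 370) - 168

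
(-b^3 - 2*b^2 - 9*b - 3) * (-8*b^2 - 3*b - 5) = 8*b^5 + 19*b^4 + 83*b^3 + 61*b^2 + 54*b + 15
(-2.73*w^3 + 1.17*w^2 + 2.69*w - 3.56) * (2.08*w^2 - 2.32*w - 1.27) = -5.6784*w^5 + 8.7672*w^4 + 6.3479*w^3 - 15.1315*w^2 + 4.8429*w + 4.5212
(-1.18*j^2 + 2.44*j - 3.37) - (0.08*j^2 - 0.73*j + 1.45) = -1.26*j^2 + 3.17*j - 4.82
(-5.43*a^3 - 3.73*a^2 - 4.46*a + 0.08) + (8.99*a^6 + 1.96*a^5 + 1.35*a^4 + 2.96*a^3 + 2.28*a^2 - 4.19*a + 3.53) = 8.99*a^6 + 1.96*a^5 + 1.35*a^4 - 2.47*a^3 - 1.45*a^2 - 8.65*a + 3.61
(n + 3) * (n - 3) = n^2 - 9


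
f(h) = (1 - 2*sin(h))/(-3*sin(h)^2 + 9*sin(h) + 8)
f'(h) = (1 - 2*sin(h))*(6*sin(h)*cos(h) - 9*cos(h))/(-3*sin(h)^2 + 9*sin(h) + 8)^2 - 2*cos(h)/(-3*sin(h)^2 + 9*sin(h) + 8) = (-6*sin(h)^2 + 6*sin(h) - 25)*cos(h)/(3*sin(h)^2 - 9*sin(h) - 8)^2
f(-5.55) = -0.03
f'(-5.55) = -0.11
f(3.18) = 0.14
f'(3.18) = 0.43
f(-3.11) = 0.14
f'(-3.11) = 0.42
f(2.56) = -0.01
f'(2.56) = 0.14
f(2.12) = -0.05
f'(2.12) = 0.07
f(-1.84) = -0.85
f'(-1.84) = 0.81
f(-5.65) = -0.01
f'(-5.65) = -0.13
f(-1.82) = -0.83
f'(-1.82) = 0.72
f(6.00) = 0.30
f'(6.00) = -0.95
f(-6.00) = 0.04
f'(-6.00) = -0.22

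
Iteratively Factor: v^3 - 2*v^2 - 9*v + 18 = (v + 3)*(v^2 - 5*v + 6) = (v - 3)*(v + 3)*(v - 2)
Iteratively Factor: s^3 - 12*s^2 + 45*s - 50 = (s - 2)*(s^2 - 10*s + 25) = (s - 5)*(s - 2)*(s - 5)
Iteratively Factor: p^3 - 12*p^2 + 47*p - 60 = (p - 3)*(p^2 - 9*p + 20) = (p - 5)*(p - 3)*(p - 4)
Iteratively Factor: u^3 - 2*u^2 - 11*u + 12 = (u - 1)*(u^2 - u - 12) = (u - 4)*(u - 1)*(u + 3)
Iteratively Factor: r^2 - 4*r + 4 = (r - 2)*(r - 2)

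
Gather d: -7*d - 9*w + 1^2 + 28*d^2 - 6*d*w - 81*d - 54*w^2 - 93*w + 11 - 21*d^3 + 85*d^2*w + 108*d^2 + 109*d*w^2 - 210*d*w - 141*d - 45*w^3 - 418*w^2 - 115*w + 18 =-21*d^3 + d^2*(85*w + 136) + d*(109*w^2 - 216*w - 229) - 45*w^3 - 472*w^2 - 217*w + 30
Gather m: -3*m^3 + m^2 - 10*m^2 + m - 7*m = -3*m^3 - 9*m^2 - 6*m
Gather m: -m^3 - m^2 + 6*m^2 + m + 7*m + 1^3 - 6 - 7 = -m^3 + 5*m^2 + 8*m - 12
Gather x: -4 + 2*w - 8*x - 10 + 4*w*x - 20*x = 2*w + x*(4*w - 28) - 14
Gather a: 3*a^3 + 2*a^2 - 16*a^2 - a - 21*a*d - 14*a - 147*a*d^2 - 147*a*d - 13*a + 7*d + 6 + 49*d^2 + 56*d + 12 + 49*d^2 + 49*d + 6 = 3*a^3 - 14*a^2 + a*(-147*d^2 - 168*d - 28) + 98*d^2 + 112*d + 24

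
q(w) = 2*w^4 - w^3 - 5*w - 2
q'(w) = 8*w^3 - 3*w^2 - 5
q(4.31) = 586.53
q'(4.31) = 579.78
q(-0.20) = -0.99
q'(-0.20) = -5.18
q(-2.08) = 54.83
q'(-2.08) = -89.97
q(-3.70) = 441.99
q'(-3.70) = -451.29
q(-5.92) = 2691.57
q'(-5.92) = -1769.94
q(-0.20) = -0.99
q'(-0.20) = -5.18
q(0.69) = -5.33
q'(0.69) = -3.80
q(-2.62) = 123.32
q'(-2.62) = -169.47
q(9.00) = 12346.00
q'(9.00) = 5584.00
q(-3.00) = 202.00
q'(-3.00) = -248.00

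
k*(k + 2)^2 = k^3 + 4*k^2 + 4*k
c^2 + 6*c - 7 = (c - 1)*(c + 7)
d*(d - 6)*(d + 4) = d^3 - 2*d^2 - 24*d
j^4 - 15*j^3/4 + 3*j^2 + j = j*(j - 2)^2*(j + 1/4)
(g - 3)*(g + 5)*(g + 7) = g^3 + 9*g^2 - g - 105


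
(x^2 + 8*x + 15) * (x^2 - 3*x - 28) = x^4 + 5*x^3 - 37*x^2 - 269*x - 420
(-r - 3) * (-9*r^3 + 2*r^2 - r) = 9*r^4 + 25*r^3 - 5*r^2 + 3*r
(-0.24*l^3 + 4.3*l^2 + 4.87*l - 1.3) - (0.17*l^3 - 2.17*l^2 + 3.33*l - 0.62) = -0.41*l^3 + 6.47*l^2 + 1.54*l - 0.68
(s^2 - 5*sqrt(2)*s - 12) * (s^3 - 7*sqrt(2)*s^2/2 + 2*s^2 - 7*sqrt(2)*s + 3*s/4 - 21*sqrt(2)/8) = s^5 - 17*sqrt(2)*s^4/2 + 2*s^4 - 17*sqrt(2)*s^3 + 95*s^3/4 + 46*s^2 + 285*sqrt(2)*s^2/8 + 69*s/4 + 84*sqrt(2)*s + 63*sqrt(2)/2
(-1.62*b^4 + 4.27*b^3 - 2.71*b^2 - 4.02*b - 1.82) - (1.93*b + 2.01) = -1.62*b^4 + 4.27*b^3 - 2.71*b^2 - 5.95*b - 3.83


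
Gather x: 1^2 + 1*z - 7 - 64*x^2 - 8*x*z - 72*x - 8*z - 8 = -64*x^2 + x*(-8*z - 72) - 7*z - 14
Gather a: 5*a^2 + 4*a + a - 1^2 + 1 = 5*a^2 + 5*a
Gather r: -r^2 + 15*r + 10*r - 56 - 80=-r^2 + 25*r - 136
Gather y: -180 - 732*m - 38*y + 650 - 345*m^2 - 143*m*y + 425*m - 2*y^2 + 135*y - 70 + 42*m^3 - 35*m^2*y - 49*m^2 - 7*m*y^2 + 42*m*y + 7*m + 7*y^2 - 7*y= 42*m^3 - 394*m^2 - 300*m + y^2*(5 - 7*m) + y*(-35*m^2 - 101*m + 90) + 400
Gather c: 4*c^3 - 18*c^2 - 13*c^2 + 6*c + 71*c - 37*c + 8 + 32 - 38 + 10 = 4*c^3 - 31*c^2 + 40*c + 12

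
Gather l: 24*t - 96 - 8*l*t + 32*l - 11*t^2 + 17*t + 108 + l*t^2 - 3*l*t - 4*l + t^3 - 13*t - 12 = l*(t^2 - 11*t + 28) + t^3 - 11*t^2 + 28*t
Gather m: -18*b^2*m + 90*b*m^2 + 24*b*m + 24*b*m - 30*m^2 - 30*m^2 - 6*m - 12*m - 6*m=m^2*(90*b - 60) + m*(-18*b^2 + 48*b - 24)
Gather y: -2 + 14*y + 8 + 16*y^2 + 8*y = 16*y^2 + 22*y + 6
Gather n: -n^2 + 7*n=-n^2 + 7*n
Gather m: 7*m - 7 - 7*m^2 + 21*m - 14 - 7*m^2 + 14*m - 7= -14*m^2 + 42*m - 28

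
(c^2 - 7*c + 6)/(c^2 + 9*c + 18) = (c^2 - 7*c + 6)/(c^2 + 9*c + 18)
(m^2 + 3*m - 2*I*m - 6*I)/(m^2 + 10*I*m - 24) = (m^2 + m*(3 - 2*I) - 6*I)/(m^2 + 10*I*m - 24)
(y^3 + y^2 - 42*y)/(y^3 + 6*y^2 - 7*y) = (y - 6)/(y - 1)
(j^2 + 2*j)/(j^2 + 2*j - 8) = j*(j + 2)/(j^2 + 2*j - 8)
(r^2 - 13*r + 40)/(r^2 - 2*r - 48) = (r - 5)/(r + 6)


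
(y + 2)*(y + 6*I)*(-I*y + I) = -I*y^3 + 6*y^2 - I*y^2 + 6*y + 2*I*y - 12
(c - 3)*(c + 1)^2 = c^3 - c^2 - 5*c - 3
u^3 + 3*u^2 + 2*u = u*(u + 1)*(u + 2)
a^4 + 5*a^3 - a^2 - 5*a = a*(a - 1)*(a + 1)*(a + 5)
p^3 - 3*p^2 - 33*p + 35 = (p - 7)*(p - 1)*(p + 5)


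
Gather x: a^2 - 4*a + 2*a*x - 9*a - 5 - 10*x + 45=a^2 - 13*a + x*(2*a - 10) + 40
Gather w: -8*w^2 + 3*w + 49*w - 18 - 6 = -8*w^2 + 52*w - 24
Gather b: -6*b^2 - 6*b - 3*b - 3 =-6*b^2 - 9*b - 3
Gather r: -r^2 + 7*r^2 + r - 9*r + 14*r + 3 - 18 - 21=6*r^2 + 6*r - 36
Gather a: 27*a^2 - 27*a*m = 27*a^2 - 27*a*m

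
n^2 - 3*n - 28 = (n - 7)*(n + 4)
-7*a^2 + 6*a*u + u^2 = (-a + u)*(7*a + u)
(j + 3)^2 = j^2 + 6*j + 9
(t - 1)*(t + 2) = t^2 + t - 2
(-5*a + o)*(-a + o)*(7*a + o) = 35*a^3 - 37*a^2*o + a*o^2 + o^3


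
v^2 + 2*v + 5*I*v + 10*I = (v + 2)*(v + 5*I)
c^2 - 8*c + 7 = (c - 7)*(c - 1)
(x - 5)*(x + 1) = x^2 - 4*x - 5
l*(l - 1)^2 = l^3 - 2*l^2 + l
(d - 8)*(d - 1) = d^2 - 9*d + 8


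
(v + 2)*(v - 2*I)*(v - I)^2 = v^4 + 2*v^3 - 4*I*v^3 - 5*v^2 - 8*I*v^2 - 10*v + 2*I*v + 4*I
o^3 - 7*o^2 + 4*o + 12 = (o - 6)*(o - 2)*(o + 1)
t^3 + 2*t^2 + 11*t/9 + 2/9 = (t + 1/3)*(t + 2/3)*(t + 1)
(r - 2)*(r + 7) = r^2 + 5*r - 14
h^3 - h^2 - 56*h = h*(h - 8)*(h + 7)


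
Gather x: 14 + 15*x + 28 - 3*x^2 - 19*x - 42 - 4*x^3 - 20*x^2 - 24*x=-4*x^3 - 23*x^2 - 28*x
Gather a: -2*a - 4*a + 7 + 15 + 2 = 24 - 6*a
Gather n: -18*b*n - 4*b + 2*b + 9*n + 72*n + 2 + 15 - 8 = -2*b + n*(81 - 18*b) + 9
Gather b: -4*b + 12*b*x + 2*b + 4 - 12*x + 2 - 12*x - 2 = b*(12*x - 2) - 24*x + 4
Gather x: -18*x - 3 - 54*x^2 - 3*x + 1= -54*x^2 - 21*x - 2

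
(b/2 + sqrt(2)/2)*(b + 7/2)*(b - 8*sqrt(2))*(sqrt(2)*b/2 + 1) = sqrt(2)*b^4/4 - 3*b^3 + 7*sqrt(2)*b^3/8 - 15*sqrt(2)*b^2/2 - 21*b^2/2 - 105*sqrt(2)*b/4 - 8*b - 28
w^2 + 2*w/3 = w*(w + 2/3)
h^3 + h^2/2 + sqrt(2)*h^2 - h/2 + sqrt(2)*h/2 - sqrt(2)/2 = (h - 1/2)*(h + 1)*(h + sqrt(2))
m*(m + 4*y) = m^2 + 4*m*y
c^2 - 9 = (c - 3)*(c + 3)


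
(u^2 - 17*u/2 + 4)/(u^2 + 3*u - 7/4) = 2*(u - 8)/(2*u + 7)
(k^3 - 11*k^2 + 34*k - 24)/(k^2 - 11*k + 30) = (k^2 - 5*k + 4)/(k - 5)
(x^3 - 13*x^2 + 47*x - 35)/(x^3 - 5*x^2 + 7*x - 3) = (x^2 - 12*x + 35)/(x^2 - 4*x + 3)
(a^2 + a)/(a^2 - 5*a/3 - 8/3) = 3*a/(3*a - 8)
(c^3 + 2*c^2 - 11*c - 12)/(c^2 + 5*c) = (c^3 + 2*c^2 - 11*c - 12)/(c*(c + 5))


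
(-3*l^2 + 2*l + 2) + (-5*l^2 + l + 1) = -8*l^2 + 3*l + 3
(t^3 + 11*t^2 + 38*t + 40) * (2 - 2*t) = -2*t^4 - 20*t^3 - 54*t^2 - 4*t + 80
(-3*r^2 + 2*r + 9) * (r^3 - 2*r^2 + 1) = -3*r^5 + 8*r^4 + 5*r^3 - 21*r^2 + 2*r + 9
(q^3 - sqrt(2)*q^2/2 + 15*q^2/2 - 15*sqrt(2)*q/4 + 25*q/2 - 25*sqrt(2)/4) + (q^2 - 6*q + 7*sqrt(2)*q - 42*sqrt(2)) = q^3 - sqrt(2)*q^2/2 + 17*q^2/2 + 13*sqrt(2)*q/4 + 13*q/2 - 193*sqrt(2)/4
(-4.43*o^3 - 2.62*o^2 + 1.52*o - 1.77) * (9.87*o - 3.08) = -43.7241*o^4 - 12.215*o^3 + 23.072*o^2 - 22.1515*o + 5.4516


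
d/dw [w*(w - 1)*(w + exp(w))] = w^2*exp(w) + 3*w^2 + w*exp(w) - 2*w - exp(w)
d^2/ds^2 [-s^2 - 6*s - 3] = -2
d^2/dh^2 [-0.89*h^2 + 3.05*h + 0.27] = -1.78000000000000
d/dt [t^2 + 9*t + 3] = 2*t + 9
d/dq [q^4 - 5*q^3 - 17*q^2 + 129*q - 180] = 4*q^3 - 15*q^2 - 34*q + 129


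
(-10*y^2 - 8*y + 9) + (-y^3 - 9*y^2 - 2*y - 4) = -y^3 - 19*y^2 - 10*y + 5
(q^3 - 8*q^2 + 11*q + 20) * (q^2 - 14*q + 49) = q^5 - 22*q^4 + 172*q^3 - 526*q^2 + 259*q + 980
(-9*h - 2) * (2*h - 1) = -18*h^2 + 5*h + 2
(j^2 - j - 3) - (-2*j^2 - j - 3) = 3*j^2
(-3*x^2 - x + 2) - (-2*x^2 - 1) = -x^2 - x + 3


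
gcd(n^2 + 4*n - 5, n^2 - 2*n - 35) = n + 5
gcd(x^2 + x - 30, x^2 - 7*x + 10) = x - 5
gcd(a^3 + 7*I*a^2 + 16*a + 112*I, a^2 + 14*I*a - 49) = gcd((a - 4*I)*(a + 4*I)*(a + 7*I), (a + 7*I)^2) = a + 7*I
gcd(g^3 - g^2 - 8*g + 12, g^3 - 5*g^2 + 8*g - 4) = g^2 - 4*g + 4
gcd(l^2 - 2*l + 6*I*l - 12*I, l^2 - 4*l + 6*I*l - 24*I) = l + 6*I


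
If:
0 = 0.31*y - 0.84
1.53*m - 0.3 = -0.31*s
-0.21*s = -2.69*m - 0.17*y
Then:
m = -0.07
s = 1.31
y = 2.71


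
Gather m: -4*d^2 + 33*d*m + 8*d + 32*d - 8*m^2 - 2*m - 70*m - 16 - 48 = -4*d^2 + 40*d - 8*m^2 + m*(33*d - 72) - 64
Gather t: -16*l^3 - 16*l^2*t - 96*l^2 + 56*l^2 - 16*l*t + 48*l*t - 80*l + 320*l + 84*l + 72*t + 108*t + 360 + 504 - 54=-16*l^3 - 40*l^2 + 324*l + t*(-16*l^2 + 32*l + 180) + 810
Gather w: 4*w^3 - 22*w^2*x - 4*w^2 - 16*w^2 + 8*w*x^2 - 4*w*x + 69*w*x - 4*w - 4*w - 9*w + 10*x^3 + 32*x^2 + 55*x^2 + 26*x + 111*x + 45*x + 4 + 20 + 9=4*w^3 + w^2*(-22*x - 20) + w*(8*x^2 + 65*x - 17) + 10*x^3 + 87*x^2 + 182*x + 33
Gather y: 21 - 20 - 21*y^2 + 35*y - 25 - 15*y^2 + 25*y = -36*y^2 + 60*y - 24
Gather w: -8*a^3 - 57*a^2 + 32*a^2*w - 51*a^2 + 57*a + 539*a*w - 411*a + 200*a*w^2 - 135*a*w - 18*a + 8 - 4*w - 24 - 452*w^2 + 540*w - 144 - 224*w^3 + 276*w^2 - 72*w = -8*a^3 - 108*a^2 - 372*a - 224*w^3 + w^2*(200*a - 176) + w*(32*a^2 + 404*a + 464) - 160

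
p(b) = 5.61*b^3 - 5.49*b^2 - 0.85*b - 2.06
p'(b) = 16.83*b^2 - 10.98*b - 0.85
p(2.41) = 42.53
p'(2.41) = 70.44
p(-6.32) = -1632.14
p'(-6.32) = 740.77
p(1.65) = 6.79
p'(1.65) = 26.85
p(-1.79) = -50.30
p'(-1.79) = 72.73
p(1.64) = 6.53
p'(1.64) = 26.41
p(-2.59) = -134.15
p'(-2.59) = 140.49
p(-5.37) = -1024.54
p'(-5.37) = 543.44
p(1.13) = -1.94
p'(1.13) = 8.23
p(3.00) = 97.45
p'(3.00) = 117.68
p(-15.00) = -20158.31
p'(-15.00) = 3950.60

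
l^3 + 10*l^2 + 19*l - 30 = (l - 1)*(l + 5)*(l + 6)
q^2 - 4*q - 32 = (q - 8)*(q + 4)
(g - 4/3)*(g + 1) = g^2 - g/3 - 4/3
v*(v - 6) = v^2 - 6*v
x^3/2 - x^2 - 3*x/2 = x*(x/2 + 1/2)*(x - 3)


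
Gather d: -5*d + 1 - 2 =-5*d - 1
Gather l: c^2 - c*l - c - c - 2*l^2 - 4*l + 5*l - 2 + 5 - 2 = c^2 - 2*c - 2*l^2 + l*(1 - c) + 1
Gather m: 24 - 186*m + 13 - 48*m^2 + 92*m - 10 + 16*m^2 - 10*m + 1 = -32*m^2 - 104*m + 28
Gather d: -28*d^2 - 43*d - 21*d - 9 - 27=-28*d^2 - 64*d - 36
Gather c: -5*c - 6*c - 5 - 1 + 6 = -11*c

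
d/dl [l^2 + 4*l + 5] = 2*l + 4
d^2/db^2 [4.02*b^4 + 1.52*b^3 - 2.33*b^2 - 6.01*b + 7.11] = 48.24*b^2 + 9.12*b - 4.66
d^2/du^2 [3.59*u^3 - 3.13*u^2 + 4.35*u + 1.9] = 21.54*u - 6.26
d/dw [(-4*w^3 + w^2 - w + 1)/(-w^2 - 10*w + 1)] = (4*w^4 + 80*w^3 - 23*w^2 + 4*w + 9)/(w^4 + 20*w^3 + 98*w^2 - 20*w + 1)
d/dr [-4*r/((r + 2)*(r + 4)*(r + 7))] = 4*(2*r^3 + 13*r^2 - 56)/(r^6 + 26*r^5 + 269*r^4 + 1412*r^3 + 3956*r^2 + 5600*r + 3136)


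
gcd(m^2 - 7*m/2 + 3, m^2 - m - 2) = m - 2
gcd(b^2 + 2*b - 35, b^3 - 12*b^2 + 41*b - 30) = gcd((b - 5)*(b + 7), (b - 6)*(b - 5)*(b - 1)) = b - 5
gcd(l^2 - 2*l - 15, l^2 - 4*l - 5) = l - 5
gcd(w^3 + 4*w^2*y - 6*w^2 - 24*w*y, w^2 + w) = w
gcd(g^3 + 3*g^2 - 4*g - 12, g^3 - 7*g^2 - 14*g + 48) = g^2 + g - 6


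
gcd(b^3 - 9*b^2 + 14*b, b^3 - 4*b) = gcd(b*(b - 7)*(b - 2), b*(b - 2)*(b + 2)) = b^2 - 2*b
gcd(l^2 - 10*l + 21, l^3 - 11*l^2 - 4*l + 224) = l - 7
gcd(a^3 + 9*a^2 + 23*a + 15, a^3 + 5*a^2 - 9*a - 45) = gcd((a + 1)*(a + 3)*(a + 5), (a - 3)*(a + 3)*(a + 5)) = a^2 + 8*a + 15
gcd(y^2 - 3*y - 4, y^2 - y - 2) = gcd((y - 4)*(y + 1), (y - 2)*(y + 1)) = y + 1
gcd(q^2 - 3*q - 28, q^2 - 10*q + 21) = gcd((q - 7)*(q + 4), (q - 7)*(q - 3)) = q - 7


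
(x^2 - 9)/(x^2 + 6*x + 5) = (x^2 - 9)/(x^2 + 6*x + 5)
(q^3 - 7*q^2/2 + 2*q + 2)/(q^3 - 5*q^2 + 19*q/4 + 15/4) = 2*(q^2 - 4*q + 4)/(2*q^2 - 11*q + 15)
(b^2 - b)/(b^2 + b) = (b - 1)/(b + 1)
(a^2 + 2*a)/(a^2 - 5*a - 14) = a/(a - 7)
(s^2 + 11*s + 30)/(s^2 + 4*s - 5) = (s + 6)/(s - 1)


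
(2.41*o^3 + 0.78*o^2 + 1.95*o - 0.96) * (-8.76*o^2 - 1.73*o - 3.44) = -21.1116*o^5 - 11.0021*o^4 - 26.7218*o^3 + 2.3529*o^2 - 5.0472*o + 3.3024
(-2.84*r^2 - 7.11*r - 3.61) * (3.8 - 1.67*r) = 4.7428*r^3 + 1.0817*r^2 - 20.9893*r - 13.718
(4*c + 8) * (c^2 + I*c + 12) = 4*c^3 + 8*c^2 + 4*I*c^2 + 48*c + 8*I*c + 96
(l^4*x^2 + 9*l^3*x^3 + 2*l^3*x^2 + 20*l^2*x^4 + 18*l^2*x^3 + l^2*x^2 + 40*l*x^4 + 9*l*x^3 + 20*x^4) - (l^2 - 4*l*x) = l^4*x^2 + 9*l^3*x^3 + 2*l^3*x^2 + 20*l^2*x^4 + 18*l^2*x^3 + l^2*x^2 - l^2 + 40*l*x^4 + 9*l*x^3 + 4*l*x + 20*x^4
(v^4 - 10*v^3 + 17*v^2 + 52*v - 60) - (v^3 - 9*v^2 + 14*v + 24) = v^4 - 11*v^3 + 26*v^2 + 38*v - 84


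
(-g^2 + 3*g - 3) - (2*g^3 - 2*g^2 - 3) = -2*g^3 + g^2 + 3*g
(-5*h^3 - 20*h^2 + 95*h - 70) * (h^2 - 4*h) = -5*h^5 + 175*h^3 - 450*h^2 + 280*h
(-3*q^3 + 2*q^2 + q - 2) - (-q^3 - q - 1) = -2*q^3 + 2*q^2 + 2*q - 1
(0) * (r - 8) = 0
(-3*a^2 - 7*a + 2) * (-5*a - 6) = 15*a^3 + 53*a^2 + 32*a - 12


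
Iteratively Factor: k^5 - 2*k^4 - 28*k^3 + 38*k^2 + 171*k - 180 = (k - 3)*(k^4 + k^3 - 25*k^2 - 37*k + 60) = (k - 3)*(k + 4)*(k^3 - 3*k^2 - 13*k + 15) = (k - 3)*(k - 1)*(k + 4)*(k^2 - 2*k - 15) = (k - 5)*(k - 3)*(k - 1)*(k + 4)*(k + 3)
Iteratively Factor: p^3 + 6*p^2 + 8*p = (p + 4)*(p^2 + 2*p) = p*(p + 4)*(p + 2)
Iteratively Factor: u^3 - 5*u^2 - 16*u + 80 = (u + 4)*(u^2 - 9*u + 20) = (u - 4)*(u + 4)*(u - 5)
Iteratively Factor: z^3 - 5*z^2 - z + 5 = (z + 1)*(z^2 - 6*z + 5) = (z - 1)*(z + 1)*(z - 5)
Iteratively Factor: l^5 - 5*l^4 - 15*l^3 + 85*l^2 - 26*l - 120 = (l - 2)*(l^4 - 3*l^3 - 21*l^2 + 43*l + 60) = (l - 2)*(l + 1)*(l^3 - 4*l^2 - 17*l + 60) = (l - 3)*(l - 2)*(l + 1)*(l^2 - l - 20) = (l - 5)*(l - 3)*(l - 2)*(l + 1)*(l + 4)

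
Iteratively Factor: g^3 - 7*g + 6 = (g + 3)*(g^2 - 3*g + 2) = (g - 1)*(g + 3)*(g - 2)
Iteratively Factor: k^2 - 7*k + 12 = (k - 3)*(k - 4)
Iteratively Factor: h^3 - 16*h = (h)*(h^2 - 16) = h*(h - 4)*(h + 4)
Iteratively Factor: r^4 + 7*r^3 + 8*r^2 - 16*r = (r - 1)*(r^3 + 8*r^2 + 16*r) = (r - 1)*(r + 4)*(r^2 + 4*r) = (r - 1)*(r + 4)^2*(r)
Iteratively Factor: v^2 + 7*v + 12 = (v + 4)*(v + 3)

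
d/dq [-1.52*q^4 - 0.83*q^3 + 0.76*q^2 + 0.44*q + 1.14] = -6.08*q^3 - 2.49*q^2 + 1.52*q + 0.44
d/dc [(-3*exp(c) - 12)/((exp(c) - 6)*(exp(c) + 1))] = 3*(exp(2*c) + 8*exp(c) - 14)*exp(c)/(exp(4*c) - 10*exp(3*c) + 13*exp(2*c) + 60*exp(c) + 36)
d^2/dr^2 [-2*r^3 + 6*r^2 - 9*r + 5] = 12 - 12*r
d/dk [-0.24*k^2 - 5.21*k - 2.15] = -0.48*k - 5.21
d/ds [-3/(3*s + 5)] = 9/(3*s + 5)^2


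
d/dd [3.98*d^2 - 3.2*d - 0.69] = 7.96*d - 3.2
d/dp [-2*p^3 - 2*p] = -6*p^2 - 2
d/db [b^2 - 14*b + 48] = 2*b - 14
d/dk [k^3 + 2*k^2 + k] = 3*k^2 + 4*k + 1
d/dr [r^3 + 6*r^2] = 3*r*(r + 4)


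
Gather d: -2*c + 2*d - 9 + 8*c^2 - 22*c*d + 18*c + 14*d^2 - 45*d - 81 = 8*c^2 + 16*c + 14*d^2 + d*(-22*c - 43) - 90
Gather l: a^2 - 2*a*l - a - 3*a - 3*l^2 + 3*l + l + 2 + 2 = a^2 - 4*a - 3*l^2 + l*(4 - 2*a) + 4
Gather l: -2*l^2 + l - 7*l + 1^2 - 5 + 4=-2*l^2 - 6*l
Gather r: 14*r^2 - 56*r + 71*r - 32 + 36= 14*r^2 + 15*r + 4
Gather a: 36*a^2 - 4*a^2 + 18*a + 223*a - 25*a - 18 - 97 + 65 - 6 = 32*a^2 + 216*a - 56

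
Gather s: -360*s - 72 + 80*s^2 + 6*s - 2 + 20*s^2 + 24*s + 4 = 100*s^2 - 330*s - 70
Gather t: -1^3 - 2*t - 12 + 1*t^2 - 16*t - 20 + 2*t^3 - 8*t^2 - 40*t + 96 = 2*t^3 - 7*t^2 - 58*t + 63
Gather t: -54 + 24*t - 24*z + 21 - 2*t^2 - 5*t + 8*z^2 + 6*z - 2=-2*t^2 + 19*t + 8*z^2 - 18*z - 35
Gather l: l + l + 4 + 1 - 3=2*l + 2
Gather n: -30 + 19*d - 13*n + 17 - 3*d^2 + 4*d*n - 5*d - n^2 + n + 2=-3*d^2 + 14*d - n^2 + n*(4*d - 12) - 11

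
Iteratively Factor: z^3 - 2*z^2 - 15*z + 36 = (z - 3)*(z^2 + z - 12) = (z - 3)^2*(z + 4)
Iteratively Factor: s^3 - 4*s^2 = (s - 4)*(s^2) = s*(s - 4)*(s)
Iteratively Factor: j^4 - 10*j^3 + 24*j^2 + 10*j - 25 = (j - 5)*(j^3 - 5*j^2 - j + 5) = (j - 5)^2*(j^2 - 1) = (j - 5)^2*(j + 1)*(j - 1)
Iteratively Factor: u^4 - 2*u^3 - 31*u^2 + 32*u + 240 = (u - 4)*(u^3 + 2*u^2 - 23*u - 60) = (u - 4)*(u + 3)*(u^2 - u - 20) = (u - 5)*(u - 4)*(u + 3)*(u + 4)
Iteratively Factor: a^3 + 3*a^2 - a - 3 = (a + 1)*(a^2 + 2*a - 3) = (a - 1)*(a + 1)*(a + 3)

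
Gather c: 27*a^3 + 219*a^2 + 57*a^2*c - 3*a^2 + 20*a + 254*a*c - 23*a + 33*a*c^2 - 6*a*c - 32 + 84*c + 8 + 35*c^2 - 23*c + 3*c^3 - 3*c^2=27*a^3 + 216*a^2 - 3*a + 3*c^3 + c^2*(33*a + 32) + c*(57*a^2 + 248*a + 61) - 24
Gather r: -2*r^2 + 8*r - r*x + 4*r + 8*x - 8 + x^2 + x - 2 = -2*r^2 + r*(12 - x) + x^2 + 9*x - 10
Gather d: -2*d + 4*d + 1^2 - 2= 2*d - 1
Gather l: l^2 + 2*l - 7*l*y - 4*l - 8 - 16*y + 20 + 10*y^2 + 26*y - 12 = l^2 + l*(-7*y - 2) + 10*y^2 + 10*y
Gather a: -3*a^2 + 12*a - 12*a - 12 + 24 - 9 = 3 - 3*a^2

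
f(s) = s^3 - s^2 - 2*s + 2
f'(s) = 3*s^2 - 2*s - 2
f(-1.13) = 1.54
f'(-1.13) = 4.09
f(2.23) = 3.66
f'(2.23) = 8.46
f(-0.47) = 2.62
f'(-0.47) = -0.40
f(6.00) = 170.00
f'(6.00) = 94.00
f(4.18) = 49.20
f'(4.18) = 42.06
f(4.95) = 88.88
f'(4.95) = 61.61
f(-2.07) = -7.01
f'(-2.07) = 14.99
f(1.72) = 0.69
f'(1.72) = 3.44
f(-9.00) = -790.00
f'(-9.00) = 259.00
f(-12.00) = -1846.00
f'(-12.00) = 454.00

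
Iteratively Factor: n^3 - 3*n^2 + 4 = (n - 2)*(n^2 - n - 2) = (n - 2)^2*(n + 1)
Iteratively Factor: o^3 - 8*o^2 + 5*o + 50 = (o - 5)*(o^2 - 3*o - 10) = (o - 5)*(o + 2)*(o - 5)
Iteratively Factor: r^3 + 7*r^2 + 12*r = (r + 4)*(r^2 + 3*r) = (r + 3)*(r + 4)*(r)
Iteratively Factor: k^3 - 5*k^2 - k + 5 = (k - 1)*(k^2 - 4*k - 5) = (k - 1)*(k + 1)*(k - 5)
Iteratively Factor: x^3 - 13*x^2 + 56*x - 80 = (x - 5)*(x^2 - 8*x + 16) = (x - 5)*(x - 4)*(x - 4)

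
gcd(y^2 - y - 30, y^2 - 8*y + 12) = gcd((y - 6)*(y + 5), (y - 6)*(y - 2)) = y - 6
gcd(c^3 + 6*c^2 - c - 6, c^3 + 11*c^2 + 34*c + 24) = c^2 + 7*c + 6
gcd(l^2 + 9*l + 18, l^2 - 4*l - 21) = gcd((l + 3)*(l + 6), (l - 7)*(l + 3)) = l + 3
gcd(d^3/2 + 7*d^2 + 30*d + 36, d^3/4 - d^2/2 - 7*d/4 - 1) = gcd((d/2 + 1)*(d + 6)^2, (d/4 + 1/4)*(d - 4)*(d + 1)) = 1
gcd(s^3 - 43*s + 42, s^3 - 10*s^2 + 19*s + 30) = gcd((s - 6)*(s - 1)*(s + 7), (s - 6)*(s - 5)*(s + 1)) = s - 6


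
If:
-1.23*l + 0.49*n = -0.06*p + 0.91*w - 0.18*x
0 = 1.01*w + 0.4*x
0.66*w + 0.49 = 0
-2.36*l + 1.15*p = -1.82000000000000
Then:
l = 0.48728813559322*p + 0.771186440677966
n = 1.10074368730543*p - 0.131588891334654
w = -0.74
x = 1.87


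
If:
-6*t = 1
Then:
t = -1/6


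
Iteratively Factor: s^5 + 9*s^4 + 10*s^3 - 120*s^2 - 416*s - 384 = (s + 4)*(s^4 + 5*s^3 - 10*s^2 - 80*s - 96) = (s + 3)*(s + 4)*(s^3 + 2*s^2 - 16*s - 32) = (s - 4)*(s + 3)*(s + 4)*(s^2 + 6*s + 8) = (s - 4)*(s + 3)*(s + 4)^2*(s + 2)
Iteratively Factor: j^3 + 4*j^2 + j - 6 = (j + 3)*(j^2 + j - 2) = (j - 1)*(j + 3)*(j + 2)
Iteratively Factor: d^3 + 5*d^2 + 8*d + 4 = (d + 1)*(d^2 + 4*d + 4) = (d + 1)*(d + 2)*(d + 2)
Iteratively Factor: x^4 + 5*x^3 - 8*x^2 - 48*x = (x - 3)*(x^3 + 8*x^2 + 16*x) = x*(x - 3)*(x^2 + 8*x + 16) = x*(x - 3)*(x + 4)*(x + 4)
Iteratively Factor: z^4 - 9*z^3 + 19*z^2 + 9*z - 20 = (z - 1)*(z^3 - 8*z^2 + 11*z + 20) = (z - 4)*(z - 1)*(z^2 - 4*z - 5) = (z - 4)*(z - 1)*(z + 1)*(z - 5)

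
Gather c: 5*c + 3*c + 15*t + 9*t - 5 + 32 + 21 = 8*c + 24*t + 48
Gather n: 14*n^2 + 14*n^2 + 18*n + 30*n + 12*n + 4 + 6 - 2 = 28*n^2 + 60*n + 8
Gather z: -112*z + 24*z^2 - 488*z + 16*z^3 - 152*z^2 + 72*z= 16*z^3 - 128*z^2 - 528*z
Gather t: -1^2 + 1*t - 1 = t - 2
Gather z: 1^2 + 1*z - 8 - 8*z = -7*z - 7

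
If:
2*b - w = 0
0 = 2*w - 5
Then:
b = 5/4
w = 5/2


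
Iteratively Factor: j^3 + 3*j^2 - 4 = (j - 1)*(j^2 + 4*j + 4) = (j - 1)*(j + 2)*(j + 2)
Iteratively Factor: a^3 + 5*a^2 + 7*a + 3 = (a + 3)*(a^2 + 2*a + 1) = (a + 1)*(a + 3)*(a + 1)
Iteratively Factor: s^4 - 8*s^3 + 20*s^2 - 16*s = (s)*(s^3 - 8*s^2 + 20*s - 16) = s*(s - 2)*(s^2 - 6*s + 8) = s*(s - 2)^2*(s - 4)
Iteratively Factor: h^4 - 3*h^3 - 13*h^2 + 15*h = (h + 3)*(h^3 - 6*h^2 + 5*h) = h*(h + 3)*(h^2 - 6*h + 5) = h*(h - 1)*(h + 3)*(h - 5)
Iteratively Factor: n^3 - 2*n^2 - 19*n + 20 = (n - 5)*(n^2 + 3*n - 4) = (n - 5)*(n + 4)*(n - 1)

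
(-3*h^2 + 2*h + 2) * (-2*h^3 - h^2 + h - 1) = 6*h^5 - h^4 - 9*h^3 + 3*h^2 - 2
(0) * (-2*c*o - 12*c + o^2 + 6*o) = 0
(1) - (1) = 0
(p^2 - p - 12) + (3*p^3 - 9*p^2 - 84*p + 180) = 3*p^3 - 8*p^2 - 85*p + 168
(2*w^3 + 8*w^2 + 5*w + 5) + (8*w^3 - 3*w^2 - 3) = 10*w^3 + 5*w^2 + 5*w + 2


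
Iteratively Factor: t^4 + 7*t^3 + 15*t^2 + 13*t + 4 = (t + 1)*(t^3 + 6*t^2 + 9*t + 4) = (t + 1)^2*(t^2 + 5*t + 4) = (t + 1)^3*(t + 4)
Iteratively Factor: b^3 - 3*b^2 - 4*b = (b - 4)*(b^2 + b) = (b - 4)*(b + 1)*(b)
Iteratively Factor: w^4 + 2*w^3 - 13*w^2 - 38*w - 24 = (w + 3)*(w^3 - w^2 - 10*w - 8) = (w + 2)*(w + 3)*(w^2 - 3*w - 4) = (w + 1)*(w + 2)*(w + 3)*(w - 4)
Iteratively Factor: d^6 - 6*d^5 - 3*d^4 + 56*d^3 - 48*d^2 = (d)*(d^5 - 6*d^4 - 3*d^3 + 56*d^2 - 48*d) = d*(d + 3)*(d^4 - 9*d^3 + 24*d^2 - 16*d) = d*(d - 4)*(d + 3)*(d^3 - 5*d^2 + 4*d) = d*(d - 4)^2*(d + 3)*(d^2 - d) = d*(d - 4)^2*(d - 1)*(d + 3)*(d)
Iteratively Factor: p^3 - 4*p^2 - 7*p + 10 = (p - 1)*(p^2 - 3*p - 10) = (p - 5)*(p - 1)*(p + 2)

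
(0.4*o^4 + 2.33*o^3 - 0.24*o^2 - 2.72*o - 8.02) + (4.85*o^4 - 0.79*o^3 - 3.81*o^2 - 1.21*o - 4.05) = 5.25*o^4 + 1.54*o^3 - 4.05*o^2 - 3.93*o - 12.07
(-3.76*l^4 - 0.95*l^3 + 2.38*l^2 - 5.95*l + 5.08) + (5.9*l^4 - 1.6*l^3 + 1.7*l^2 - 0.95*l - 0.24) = 2.14*l^4 - 2.55*l^3 + 4.08*l^2 - 6.9*l + 4.84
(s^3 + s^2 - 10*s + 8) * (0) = 0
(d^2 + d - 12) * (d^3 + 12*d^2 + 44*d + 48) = d^5 + 13*d^4 + 44*d^3 - 52*d^2 - 480*d - 576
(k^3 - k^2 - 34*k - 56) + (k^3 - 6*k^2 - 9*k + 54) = 2*k^3 - 7*k^2 - 43*k - 2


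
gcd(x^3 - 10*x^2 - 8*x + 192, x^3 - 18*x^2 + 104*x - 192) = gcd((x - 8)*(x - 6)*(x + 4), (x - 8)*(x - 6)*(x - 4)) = x^2 - 14*x + 48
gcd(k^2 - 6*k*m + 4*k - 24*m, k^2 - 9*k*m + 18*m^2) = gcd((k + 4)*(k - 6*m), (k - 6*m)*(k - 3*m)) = k - 6*m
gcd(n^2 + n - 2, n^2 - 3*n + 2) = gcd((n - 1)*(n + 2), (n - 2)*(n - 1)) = n - 1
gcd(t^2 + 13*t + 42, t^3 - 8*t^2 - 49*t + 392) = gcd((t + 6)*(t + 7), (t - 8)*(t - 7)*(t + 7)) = t + 7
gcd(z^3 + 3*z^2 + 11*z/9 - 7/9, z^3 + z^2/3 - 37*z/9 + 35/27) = z^2 + 2*z - 7/9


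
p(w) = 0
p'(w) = 0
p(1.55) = 0.00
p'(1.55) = 0.00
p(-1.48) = 0.00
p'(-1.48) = 0.00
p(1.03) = 0.00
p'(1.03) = 0.00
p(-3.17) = 0.00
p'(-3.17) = 0.00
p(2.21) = 0.00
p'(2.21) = 0.00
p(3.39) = 0.00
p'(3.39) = 0.00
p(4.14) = 0.00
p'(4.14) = 0.00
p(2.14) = 0.00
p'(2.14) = 0.00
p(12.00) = 0.00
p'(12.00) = 0.00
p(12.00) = 0.00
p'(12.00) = 0.00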